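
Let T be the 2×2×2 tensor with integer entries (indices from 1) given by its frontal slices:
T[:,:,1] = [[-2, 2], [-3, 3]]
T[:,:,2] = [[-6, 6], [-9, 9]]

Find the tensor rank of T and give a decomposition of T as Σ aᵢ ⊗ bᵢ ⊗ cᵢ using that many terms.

Lower bound: T ≠ 0 (e.g. T[1,1,1] = -2), so rank(T) ≥ 1.
Upper bound: if T = a ⊗ b ⊗ c then every fibre of T is a multiple of the corresponding factor, so read the factors off the fibres through the nonzero entry T[1,1,1] = -2.
The mode-1 fibre T[:,1,1] = [-2, -3] gives a = (2, 3) (primitive direction); the mode-2 fibre T[1,:,1] = [-2, 2] gives b = (1, -1); then c[k] = T[1,1,k] / (a[1]·b[1]) = [-2, -6] / 2 = (-1, -3).
Expanding (2, 3) ⊗ (1, -1) ⊗ (-1, -3) reproduces all 8 entries of T, so T = (2, 3) ⊗ (1, -1) ⊗ (-1, -3) and rank(T) ≤ 1.
These bounds meet, so rank(T) = 1.

rank(T) = 1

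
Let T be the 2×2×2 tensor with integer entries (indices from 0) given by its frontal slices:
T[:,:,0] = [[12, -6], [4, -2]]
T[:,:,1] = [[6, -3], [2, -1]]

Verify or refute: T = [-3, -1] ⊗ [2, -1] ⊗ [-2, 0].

No

Reconstruct entry (0,0,1) from the claimed factors: Σₗ aₗ[0]bₗ[0]cₗ[1] = (-3)·(2)·(0) = 0, but T[0,0,1] = 6. The claim is false.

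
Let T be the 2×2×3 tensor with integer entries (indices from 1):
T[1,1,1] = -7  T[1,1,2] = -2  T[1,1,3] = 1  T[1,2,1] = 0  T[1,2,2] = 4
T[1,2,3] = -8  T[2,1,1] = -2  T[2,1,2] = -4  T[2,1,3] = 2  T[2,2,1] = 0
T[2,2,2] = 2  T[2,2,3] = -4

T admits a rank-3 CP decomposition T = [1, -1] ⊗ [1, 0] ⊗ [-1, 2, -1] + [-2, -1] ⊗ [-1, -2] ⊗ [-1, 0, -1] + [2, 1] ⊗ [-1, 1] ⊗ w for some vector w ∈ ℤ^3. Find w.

w = [2, 2, -2]

Subtract the known terms from T to get the rank-1 residual R = [2, 1] ⊗ [-1, 1] ⊗ w, so R[i,j,k] = a[i]·b[j]·w[k]. Pick indices with nonzero a[1]·b[1] = (2)·(-1) = -2. Only the fibre through (1,1,·) is needed: R[1,1,:] = T[1,1,:] − Σₗ aₗ[1]bₗ[1]cₗ = [-7, -2, 1] − (1)·(1)·[-1, 2, -1] − (-2)·(-1)·[-1, 0, -1] = [-4, -4, 4]. Then w[k] = R[1,1,k] / -2 for each k, giving w = [-4, -4, 4] / -2 = [2, 2, -2].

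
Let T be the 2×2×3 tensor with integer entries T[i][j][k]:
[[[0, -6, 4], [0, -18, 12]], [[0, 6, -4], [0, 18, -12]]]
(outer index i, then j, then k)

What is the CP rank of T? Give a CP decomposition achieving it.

Lower bound: T ≠ 0 (e.g. T[0,0,1] = -6), so rank(T) ≥ 1.
Upper bound: if T = a ⊗ b ⊗ c then every fibre of T is a multiple of the corresponding factor, so read the factors off the fibres through the nonzero entry T[0,0,1] = -6.
The mode-1 fibre T[:,0,1] = [-6, 6] gives a = [1, -1] (primitive direction); the mode-2 fibre T[0,:,1] = [-6, -18] gives b = [1, 3]; then c[k] = T[0,0,k] / (a[0]·b[0]) = [0, -6, 4] / 1 = [0, -6, 4].
Expanding [1, -1] ⊗ [1, 3] ⊗ [0, -6, 4] reproduces all 12 entries of T, so T = [1, -1] ⊗ [1, 3] ⊗ [0, -6, 4] and rank(T) ≤ 1.
These bounds meet, so rank(T) = 1.

rank(T) = 1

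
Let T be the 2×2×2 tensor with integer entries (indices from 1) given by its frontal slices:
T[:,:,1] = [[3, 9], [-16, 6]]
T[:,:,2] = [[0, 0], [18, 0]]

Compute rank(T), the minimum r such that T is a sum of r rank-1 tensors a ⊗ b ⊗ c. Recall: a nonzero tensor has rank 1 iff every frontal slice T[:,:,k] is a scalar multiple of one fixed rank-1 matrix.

2

Lower bound: the mode-3 unfolding of T (rows indexed by k, columns by (i,j) = (1,1), (1,2), (2,1), (2,2)) is [[3, 9, -16, 6], [0, 0, 18, 0]].
There the 2×2 minor on rows k ∈ {1, 2}, columns (i,j) ∈ {(1,1), (2,1)} is det [[3, -16], [0, 18]] = 54 ≠ 0, so this unfolding has rank ≥ 2; CP rank is at least every unfolding rank, so rank(T) ≥ 2. (Flattening ranks never certify an upper bound on CP rank; for that we must actually write T with 2 rank-1 terms.)
Upper bound — finding two terms. Write S_k = T[:,:,k] for the frontal slices: S₁ = [[3, 9], [-16, 6]], S₂ = [[0, 0], [18, 0]].
If T = a₁ ⊗ b₁ ⊗ c₁ + a₂ ⊗ b₂ ⊗ c₂ then each S_k = c₁[k]·a₁b₁ᵀ + c₂[k]·a₂b₂ᵀ. S₁ and S₂ are linearly independent, so a₁b₁ᵀ and a₂b₂ᵀ must span the same plane of matrices: they are the rank-1 matrices of the form x·S₁ + y·S₂.
det(x·S₁ + y·S₂) is 162·x² − 162·xy = 162·(x − y)(x), vanishing at (x:y) = (1:1) and (0:1).
M₁ = S₁ + S₂ = [[3, 9], [2, 6]] = (3, 2)(1, 3)ᵀ and M₂ = S₂ = [[0, 0], [18, 0]] = 18·(0, 1)(1, 0)ᵀ, so take a₁ = (3, 2), b₁ = (1, 3), a₂ = (0, 1), b₂ = (1, 0).
Each slice is an integer combination of E₁ = a₁b₁ᵀ and E₂ = a₂b₂ᵀ: S₁ = E₁ − 18·E₂, S₂ = 18·E₂; reading off coefficients, c₁ = (1, 0) and c₂ = (-18, 18).
Hence T = (3, 2) ⊗ (1, 3) ⊗ (1, 0) + (0, 1) ⊗ (1, 0) ⊗ (-18, 18), so rank(T) ≤ 2.
These bounds meet, so rank(T) = 2.
Check entry T[1,1,1] = 3: (3)·(1)·(1) + (0)·(1)·(-18) = 3.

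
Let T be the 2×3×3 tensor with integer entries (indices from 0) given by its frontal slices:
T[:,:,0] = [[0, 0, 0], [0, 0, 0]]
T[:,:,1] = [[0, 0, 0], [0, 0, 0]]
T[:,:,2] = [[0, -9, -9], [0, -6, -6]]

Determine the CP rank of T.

Lower bound: T ≠ 0 (e.g. T[0,1,2] = -9), so rank(T) ≥ 1.
Upper bound: if T = a ⊗ b ⊗ c then every fibre of T is a multiple of the corresponding factor, so read the factors off the fibres through the nonzero entry T[0,1,2] = -9.
The mode-1 fibre T[:,1,2] = [-9, -6] gives a = [3, 2] (primitive direction); the mode-2 fibre T[0,:,2] = [0, -9, -9] gives b = [0, 1, 1]; then c[k] = T[0,1,k] / (a[0]·b[1]) = [0, 0, -9] / 3 = [0, 0, -3].
Expanding [3, 2] ⊗ [0, 1, 1] ⊗ [0, 0, -3] reproduces all 18 entries of T, so T = [3, 2] ⊗ [0, 1, 1] ⊗ [0, 0, -3] and rank(T) ≤ 1.
These bounds meet, so rank(T) = 1.

1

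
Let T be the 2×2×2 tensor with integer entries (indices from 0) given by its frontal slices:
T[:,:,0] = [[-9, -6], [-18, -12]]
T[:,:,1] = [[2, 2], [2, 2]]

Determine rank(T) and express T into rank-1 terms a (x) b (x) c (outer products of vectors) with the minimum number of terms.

Lower bound: the mode-1 unfolding of T (rows indexed by i, columns by (j,k) = (0,0), (0,1), (1,0), (1,1)) is [[-9, 2, -6, 2], [-18, 2, -12, 2]].
There the 2×2 minor on rows i ∈ {0, 1}, columns (j,k) ∈ {(0,0), (0,1)} is det [[-9, 2], [-18, 2]] = 18 ≠ 0, so this unfolding has rank ≥ 2; CP rank is at least every unfolding rank, so rank(T) ≥ 2. (Flattening ranks never certify an upper bound on CP rank; for that we must actually write T with 2 rank-1 terms.)
Upper bound — finding two terms. Write S_k = T[:,:,k] for the frontal slices: S₀ = [[-9, -6], [-18, -12]], S₁ = [[2, 2], [2, 2]].
If T = a₁ (x) b₁ (x) c₁ + a₂ (x) b₂ (x) c₂ then each S_k = c₁[k]·a₁b₁ᵀ + c₂[k]·a₂b₂ᵀ. S₀ and S₁ are linearly independent, so a₁b₁ᵀ and a₂b₂ᵀ must span the same plane of matrices: they are the rank-1 matrices of the form x·S₀ + y·S₁.
det(x·S₀ + y·S₁) is 6·xy = 6·(y)(x), vanishing at (x:y) = (1:0) and (0:1).
M₁ = S₀ = [[-9, -6], [-18, -12]] = (-3)·[1, 2][3, 2]ᵀ and M₂ = S₁ = [[2, 2], [2, 2]] = 2·[1, 1][1, 1]ᵀ, so take a₁ = [1, 2], b₁ = [3, 2], a₂ = [1, 1], b₂ = [1, 1].
Each slice is an integer combination of E₁ = a₁b₁ᵀ and E₂ = a₂b₂ᵀ: S₀ = −3·E₁, S₁ = 2·E₂; reading off coefficients, c₁ = [-3, 0] and c₂ = [0, 2].
Hence T = [1, 2] (x) [3, 2] (x) [-3, 0] + [1, 1] (x) [1, 1] (x) [0, 2], so rank(T) ≤ 2.
These bounds meet, so rank(T) = 2.

rank(T) = 2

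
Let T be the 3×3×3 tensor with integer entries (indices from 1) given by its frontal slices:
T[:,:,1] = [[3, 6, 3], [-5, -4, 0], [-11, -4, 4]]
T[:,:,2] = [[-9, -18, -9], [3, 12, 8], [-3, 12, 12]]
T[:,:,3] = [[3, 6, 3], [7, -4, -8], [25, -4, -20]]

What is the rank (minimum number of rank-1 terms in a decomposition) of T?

2

Lower bound: the mode-1 unfolding of T (rows indexed by i, columns by (j,k) = (1,1), (1,2), (1,3), (2,1), (2,2), (2,3), (3,1), (3,2), (3,3)) is [[3, -9, 3, 6, -18, 6, 3, -9, 3], [-5, 3, 7, -4, 12, -4, 0, 8, -8], [-11, -3, 25, -4, 12, -4, 4, 12, -20]].
There the 2×2 minor on rows i ∈ {1, 2}, columns (j,k) ∈ {(1,1), (1,2)} is det [[3, -9], [-5, 3]] = -36 ≠ 0, so this unfolding has rank ≥ 2; CP rank is at least every unfolding rank, so rank(T) ≥ 2. (Unfolding ranks only ever bound the CP rank from below — rank(T) can be strictly larger than all of them — so the matching upper bound has to come from an explicit 2-term decomposition.)
Upper bound — finding two terms. Write S_k = T[:,:,k] for the frontal slices: S₁ = [[3, 6, 3], [-5, -4, 0], [-11, -4, 4]], S₂ = [[-9, -18, -9], [3, 12, 8], [-3, 12, 12]], S₃ = [[3, 6, 3], [7, -4, -8], [25, -4, -20]].
If T = a₁ ⊗ b₁ ⊗ c₁ + a₂ ⊗ b₂ ⊗ c₂ then each S_k = c₁[k]·a₁b₁ᵀ + c₂[k]·a₂b₂ᵀ. S₁ and S₂ are linearly independent, so a₁b₁ᵀ and a₂b₂ᵀ must span the same plane of matrices: they are the rank-1 matrices of the form x·S₁ + y·S₂.
The 2×2 minor of x·S₁ + y·S₂ on rows {1,2}, columns {1,2} is 18·x² − 36·xy − 54·y² = 18·(x − 3·y)(x + y), vanishing at (x:y) = (3:1) and (1:-1).
M₁ = 3·S₁ + S₂ = [[0, 0, 0], [-12, 0, 8], [-36, 0, 24]] = (-4)·[0, 1, 3][3, 0, -2]ᵀ and M₂ = S₁ − S₂ = [[12, 24, 12], [-8, -16, -8], [-8, -16, -8]] = 4·[3, -2, -2][1, 2, 1]ᵀ, so take a₁ = [0, 1, 3], b₁ = [3, 0, -2], a₂ = [3, -2, -2], b₂ = [1, 2, 1].
Each slice is an integer combination of E₁ = a₁b₁ᵀ and E₂ = a₂b₂ᵀ: S₁ = −E₁ + E₂, S₂ = −E₁ − 3·E₂, S₃ = 3·E₁ + E₂; reading off coefficients, c₁ = [-1, -1, 3] and c₂ = [1, -3, 1].
Hence T = [0, 1, 3] ⊗ [3, 0, -2] ⊗ [-1, -1, 3] + [3, -2, -2] ⊗ [1, 2, 1] ⊗ [1, -3, 1], so rank(T) ≤ 2.
These bounds meet, so rank(T) = 2.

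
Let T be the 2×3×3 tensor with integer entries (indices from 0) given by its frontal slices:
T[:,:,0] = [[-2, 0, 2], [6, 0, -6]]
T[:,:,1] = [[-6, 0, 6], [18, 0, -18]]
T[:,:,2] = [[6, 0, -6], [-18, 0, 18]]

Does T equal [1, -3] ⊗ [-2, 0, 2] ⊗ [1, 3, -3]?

Reconstruct entrywise from the claimed factors. For example, T[0,1,2] = 0 and Σₗ aₗ[0]bₗ[1]cₗ[2] = (1)·(0)·(-3) = 0; checking all 18 entries, every one matches. The claim holds.

Yes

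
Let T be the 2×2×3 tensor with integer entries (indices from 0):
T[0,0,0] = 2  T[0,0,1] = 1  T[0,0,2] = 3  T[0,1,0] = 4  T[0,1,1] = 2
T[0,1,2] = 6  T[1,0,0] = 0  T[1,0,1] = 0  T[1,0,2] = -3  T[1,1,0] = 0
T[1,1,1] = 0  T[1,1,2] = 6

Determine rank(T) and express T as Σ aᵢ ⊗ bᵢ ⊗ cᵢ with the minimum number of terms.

rank(T) = 2

Lower bound: the mode-3 unfolding of T (rows indexed by k, columns by (i,j) = (0,0), (0,1), (1,0), (1,1)) is [[2, 4, 0, 0], [1, 2, 0, 0], [3, 6, -3, 6]].
There the 2×2 minor on rows k ∈ {0, 2}, columns (i,j) ∈ {(0,0), (1,0)} is det [[2, 0], [3, -3]] = -6 ≠ 0, so this unfolding has rank ≥ 2; CP rank is at least every unfolding rank, so rank(T) ≥ 2. (Unfolding ranks only ever bound the CP rank from below — rank(T) can be strictly larger than all of them — so the matching upper bound has to come from an explicit 2-term decomposition.)
Upper bound — finding two terms. Write S_k = T[:,:,k] for the frontal slices: S₀ = [[2, 4], [0, 0]], S₁ = [[1, 2], [0, 0]], S₂ = [[3, 6], [-3, 6]].
If T = a₁ ⊗ b₁ ⊗ c₁ + a₂ ⊗ b₂ ⊗ c₂ then each S_k = c₁[k]·a₁b₁ᵀ + c₂[k]·a₂b₂ᵀ. S₀ and S₂ are linearly independent, so a₁b₁ᵀ and a₂b₂ᵀ must span the same plane of matrices: they are the rank-1 matrices of the form x·S₀ + y·S₂.
det(x·S₀ + y·S₂) is 24·xy + 36·y² = 12·(2·x + 3·y)(y), vanishing at (x:y) = (3:-2) and (1:0).
M₁ = 3·S₀ − 2·S₂ = [[0, 0], [6, -12]] = 6·(0, 1)(1, -2)ᵀ and M₂ = S₀ = [[2, 4], [0, 0]] = 2·(1, 0)(1, 2)ᵀ, so take a₁ = (0, 1), b₁ = (1, -2), a₂ = (1, 0), b₂ = (1, 2).
Each slice is an integer combination of E₁ = a₁b₁ᵀ and E₂ = a₂b₂ᵀ: S₀ = 2·E₂, S₁ = E₂, S₂ = −3·E₁ + 3·E₂; reading off coefficients, c₁ = (0, 0, -3) and c₂ = (2, 1, 3).
Hence T = (0, 1) ⊗ (1, -2) ⊗ (0, 0, -3) + (1, 0) ⊗ (1, 2) ⊗ (2, 1, 3), so rank(T) ≤ 2.
These bounds meet, so rank(T) = 2.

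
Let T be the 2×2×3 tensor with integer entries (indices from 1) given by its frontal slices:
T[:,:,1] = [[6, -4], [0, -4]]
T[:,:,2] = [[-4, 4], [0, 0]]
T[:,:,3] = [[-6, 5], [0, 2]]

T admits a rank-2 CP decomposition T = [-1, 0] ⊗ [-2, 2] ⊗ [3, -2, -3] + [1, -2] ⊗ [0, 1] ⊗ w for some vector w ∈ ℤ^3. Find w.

Subtract the known terms from T to get the rank-1 residual R = [1, -2] ⊗ [0, 1] ⊗ w, so R[i,j,k] = a[i]·b[j]·w[k]. Pick indices with nonzero a[1]·b[2] = (1)·(1) = 1. Only the fibre through (1,2,·) is needed: R[1,2,:] = T[1,2,:] − Σₗ aₗ[1]bₗ[2]cₗ = [-4, 4, 5] − (-1)·(2)·[3, -2, -3] = [2, 0, -1]. Then w[k] = R[1,2,k] / 1 for each k, giving w = [2, 0, -1] / 1 = [2, 0, -1].

w = [2, 0, -1]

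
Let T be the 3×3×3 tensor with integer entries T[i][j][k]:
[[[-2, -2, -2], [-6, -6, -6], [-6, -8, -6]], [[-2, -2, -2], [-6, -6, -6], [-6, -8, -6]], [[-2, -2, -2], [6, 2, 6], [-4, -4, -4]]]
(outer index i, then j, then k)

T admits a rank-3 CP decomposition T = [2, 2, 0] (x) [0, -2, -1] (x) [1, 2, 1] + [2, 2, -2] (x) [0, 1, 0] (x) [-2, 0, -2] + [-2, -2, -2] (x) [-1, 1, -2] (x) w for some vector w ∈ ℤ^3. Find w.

w = [-1, -1, -1]

Subtract the known terms from T to get the rank-1 residual R = [-2, -2, -2] (x) [-1, 1, -2] (x) w, so R[i,j,k] = a[i]·b[j]·w[k]. Pick indices with nonzero a[0]·b[0] = (-2)·(-1) = 2. Only the fibre through (0,0,·) is needed: R[0,0,:] = T[0,0,:] − Σₗ aₗ[0]bₗ[0]cₗ = [-2, -2, -2] − (2)·(0)·[1, 2, 1] − (2)·(0)·[-2, 0, -2] = [-2, -2, -2]. Then w[k] = R[0,0,k] / 2 for each k, giving w = [-2, -2, -2] / 2 = [-1, -1, -1].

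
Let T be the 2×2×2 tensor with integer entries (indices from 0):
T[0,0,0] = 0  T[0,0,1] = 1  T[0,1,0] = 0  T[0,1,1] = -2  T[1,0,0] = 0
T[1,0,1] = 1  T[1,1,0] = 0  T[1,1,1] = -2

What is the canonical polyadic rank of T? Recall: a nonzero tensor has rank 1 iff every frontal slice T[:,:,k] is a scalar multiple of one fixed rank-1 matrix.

Lower bound: T ≠ 0 (e.g. T[0,0,1] = 1), so rank(T) ≥ 1.
Upper bound: if T = a ⊗ b ⊗ c then every fibre of T is a multiple of the corresponding factor, so read the factors off the fibres through the nonzero entry T[0,0,1] = 1.
The mode-1 fibre T[:,0,1] = [1, 1] gives a = [1, 1] (primitive direction); the mode-2 fibre T[0,:,1] = [1, -2] gives b = [1, -2]; then c[k] = T[0,0,k] / (a[0]·b[0]) = [0, 1] / 1 = [0, 1].
Expanding [1, 1] ⊗ [1, -2] ⊗ [0, 1] reproduces all 8 entries of T, so T = [1, 1] ⊗ [1, -2] ⊗ [0, 1] and rank(T) ≤ 1.
These bounds meet, so rank(T) = 1.

1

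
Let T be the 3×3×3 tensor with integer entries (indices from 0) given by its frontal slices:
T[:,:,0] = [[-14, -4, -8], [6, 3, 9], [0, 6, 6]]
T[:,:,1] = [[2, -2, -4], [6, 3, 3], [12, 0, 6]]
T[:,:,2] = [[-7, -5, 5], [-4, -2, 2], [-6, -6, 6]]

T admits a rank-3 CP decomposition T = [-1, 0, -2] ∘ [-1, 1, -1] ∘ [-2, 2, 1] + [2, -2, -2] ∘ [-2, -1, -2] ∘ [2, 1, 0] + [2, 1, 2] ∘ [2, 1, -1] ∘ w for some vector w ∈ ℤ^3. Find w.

Subtract the known terms from T to get the rank-1 residual R = [2, 1, 2] ∘ [2, 1, -1] ∘ w, so R[i,j,k] = a[i]·b[j]·w[k]. Pick indices with nonzero a[0]·b[0] = (2)·(2) = 4. Only the fibre through (0,0,·) is needed: R[0,0,:] = T[0,0,:] − Σₗ aₗ[0]bₗ[0]cₗ = [-14, 2, -7] − (-1)·(-1)·[-2, 2, 1] − (2)·(-2)·[2, 1, 0] = [-4, 4, -8]. Then w[k] = R[0,0,k] / 4 for each k, giving w = [-4, 4, -8] / 4 = [-1, 1, -2].

w = [-1, 1, -2]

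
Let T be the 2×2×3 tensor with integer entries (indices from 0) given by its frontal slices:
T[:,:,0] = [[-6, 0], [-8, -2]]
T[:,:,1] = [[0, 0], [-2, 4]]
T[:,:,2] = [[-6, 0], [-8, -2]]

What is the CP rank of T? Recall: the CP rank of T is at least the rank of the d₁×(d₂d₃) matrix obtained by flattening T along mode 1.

Lower bound: in the mode-3 unfolding of T (rows indexed by k, columns by (i,j)) the 2×2 minor on rows k ∈ {0, 1}, columns (i,j) ∈ {(0,0), (1,0)} is det [[-6, -8], [0, -2]] = 12 ≠ 0, so that unfolding has rank ≥ 2 and hence rank(T) ≥ 2 (CP rank is at least every unfolding rank, though it can be larger).
Upper bound: with S_k = T[:,:,k], the two rank-1 terms a₁b₁ᵀ, a₂b₂ᵀ are the rank-1 members of the pencil x·S₀ + y·S₁.
det(x·S₀ + y·S₁) is 12·x² − 24·xy = 12·(x − 2·y)(x), vanishing at (x:y) = (2:1) and (0:1).
M₁ = 2·S₀ + S₁ = [[-12, 0], [-18, 0]] = (-6)·[2, 3][1, 0]ᵀ and M₂ = S₁ = [[0, 0], [-2, 4]] = (-2)·[0, 1][1, -2]ᵀ, so take a₁ = [2, 3], b₁ = [1, 0], a₂ = [0, 1], b₂ = [1, -2].
Each slice is an integer combination of E₁ = a₁b₁ᵀ and E₂ = a₂b₂ᵀ: S₀ = −3·E₁ + E₂, S₁ = −2·E₂, S₂ = −3·E₁ + E₂; reading off coefficients, c₁ = [-3, 0, -3] and c₂ = [1, -2, 1].
Hence T = [2, 3] (x) [1, 0] (x) [-3, 0, -3] + [0, 1] (x) [1, -2] (x) [1, -2, 1], so rank(T) ≤ 2.
These bounds meet, so rank(T) = 2.

2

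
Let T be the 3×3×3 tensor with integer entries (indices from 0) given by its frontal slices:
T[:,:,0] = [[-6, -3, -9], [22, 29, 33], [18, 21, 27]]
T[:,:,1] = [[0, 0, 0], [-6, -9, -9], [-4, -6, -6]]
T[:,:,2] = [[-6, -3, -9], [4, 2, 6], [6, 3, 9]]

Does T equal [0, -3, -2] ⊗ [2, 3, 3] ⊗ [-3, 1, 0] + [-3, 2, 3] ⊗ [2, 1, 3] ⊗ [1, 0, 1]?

Reconstruct entrywise from the claimed factors. For example, T[0,0,1] = 0 and Σₗ aₗ[0]bₗ[0]cₗ[1] = (0)·(2)·(1) + (-3)·(2)·(0) = 0; checking all 27 entries, every one matches. The claim holds.

Yes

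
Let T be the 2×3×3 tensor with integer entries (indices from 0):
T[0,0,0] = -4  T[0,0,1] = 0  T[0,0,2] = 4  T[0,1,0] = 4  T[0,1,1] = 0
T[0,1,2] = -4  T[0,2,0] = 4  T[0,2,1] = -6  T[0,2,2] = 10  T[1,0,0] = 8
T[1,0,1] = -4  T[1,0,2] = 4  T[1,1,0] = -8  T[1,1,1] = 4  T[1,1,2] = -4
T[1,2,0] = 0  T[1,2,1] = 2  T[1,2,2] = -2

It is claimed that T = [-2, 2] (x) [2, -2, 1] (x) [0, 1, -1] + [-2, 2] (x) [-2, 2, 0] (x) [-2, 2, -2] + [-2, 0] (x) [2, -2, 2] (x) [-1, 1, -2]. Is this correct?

Yes

Reconstruct entrywise from the claimed factors. For example, T[0,0,2] = 4 and Σₗ aₗ[0]bₗ[0]cₗ[2] = (-2)·(2)·(-1) + (-2)·(-2)·(-2) + (-2)·(2)·(-2) = 4; checking all 18 entries, every one matches. The claim holds.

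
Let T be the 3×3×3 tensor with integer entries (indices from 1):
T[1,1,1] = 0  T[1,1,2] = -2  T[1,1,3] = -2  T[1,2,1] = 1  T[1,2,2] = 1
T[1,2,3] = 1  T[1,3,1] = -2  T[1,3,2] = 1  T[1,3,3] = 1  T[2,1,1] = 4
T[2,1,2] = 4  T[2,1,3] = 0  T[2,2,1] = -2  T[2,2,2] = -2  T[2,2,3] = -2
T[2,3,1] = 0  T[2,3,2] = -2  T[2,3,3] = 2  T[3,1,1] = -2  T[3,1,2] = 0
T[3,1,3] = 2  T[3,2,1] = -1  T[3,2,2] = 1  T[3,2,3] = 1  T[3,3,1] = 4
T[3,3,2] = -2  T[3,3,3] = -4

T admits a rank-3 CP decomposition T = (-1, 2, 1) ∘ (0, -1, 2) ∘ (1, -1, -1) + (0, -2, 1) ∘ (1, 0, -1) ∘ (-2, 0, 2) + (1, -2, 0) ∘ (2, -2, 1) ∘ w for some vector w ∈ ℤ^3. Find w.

Subtract the known terms from T to get the rank-1 residual R = (1, -2, 0) ∘ (2, -2, 1) ∘ w, so R[i,j,k] = a[i]·b[j]·w[k]. Pick indices with nonzero a[1]·b[1] = (1)·(2) = 2. Only the fibre through (1,1,·) is needed: R[1,1,:] = T[1,1,:] − Σₗ aₗ[1]bₗ[1]cₗ = [0, -2, -2] − (-1)·(0)·(1, -1, -1) − (0)·(1)·(-2, 0, 2) = [0, -2, -2]. Then w[k] = R[1,1,k] / 2 for each k, giving w = [0, -2, -2] / 2 = (0, -1, -1).

w = (0, -1, -1)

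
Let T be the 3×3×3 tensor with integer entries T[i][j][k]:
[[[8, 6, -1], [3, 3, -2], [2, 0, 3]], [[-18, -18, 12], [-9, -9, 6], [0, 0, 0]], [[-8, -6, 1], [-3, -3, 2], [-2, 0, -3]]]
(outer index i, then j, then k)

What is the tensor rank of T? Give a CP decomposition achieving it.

Lower bound: the mode-1 unfolding of T (rows indexed by i, columns by (j,k) = (0,0), (0,1), (0,2), (1,0), (1,1), (1,2), (2,0), (2,1), (2,2)) is [[8, 6, -1, 3, 3, -2, 2, 0, 3], [-18, -18, 12, -9, -9, 6, 0, 0, 0], [-8, -6, 1, -3, -3, 2, -2, 0, -3]].
There the 2×2 minor on rows i ∈ {0, 1}, columns (j,k) ∈ {(0,0), (0,1)} is det [[8, 6], [-18, -18]] = -36 ≠ 0, so this unfolding has rank ≥ 2; CP rank is at least every unfolding rank, so rank(T) ≥ 2. (Flattening ranks never certify an upper bound on CP rank; for that we must actually write T with 2 rank-1 terms.)
Upper bound — finding two terms. Write S_k = T[:,:,k] for the frontal slices: S₀ = [[8, 3, 2], [-18, -9, 0], [-8, -3, -2]], S₁ = [[6, 3, 0], [-18, -9, 0], [-6, -3, 0]], S₂ = [[-1, -2, 3], [12, 6, 0], [1, 2, -3]].
If T = a₁ ⊗ b₁ ⊗ c₁ + a₂ ⊗ b₂ ⊗ c₂ then each S_k = c₁[k]·a₁b₁ᵀ + c₂[k]·a₂b₂ᵀ. S₀ and S₁ are linearly independent, so a₁b₁ᵀ and a₂b₂ᵀ must span the same plane of matrices: they are the rank-1 matrices of the form x·S₀ + y·S₁.
The 2×2 minor of x·S₀ + y·S₁ on rows {0,1}, columns {0,1} is −18·x² − 18·xy = (-18)·(x + y)(x), vanishing at (x:y) = (1:-1) and (0:1).
M₁ = S₀ − S₁ = [[2, 0, 2], [0, 0, 0], [-2, 0, -2]] = 2·[1, 0, -1][1, 0, 1]ᵀ and M₂ = S₁ = [[6, 3, 0], [-18, -9, 0], [-6, -3, 0]] = 3·[1, -3, -1][2, 1, 0]ᵀ, so take a₁ = [1, 0, -1], b₁ = [1, 0, 1], a₂ = [1, -3, -1], b₂ = [2, 1, 0].
Each slice is an integer combination of E₁ = a₁b₁ᵀ and E₂ = a₂b₂ᵀ: S₀ = 2·E₁ + 3·E₂, S₁ = 3·E₂, S₂ = 3·E₁ − 2·E₂; reading off coefficients, c₁ = [2, 0, 3] and c₂ = [3, 3, -2].
Hence T = [1, 0, -1] ⊗ [1, 0, 1] ⊗ [2, 0, 3] + [1, -3, -1] ⊗ [2, 1, 0] ⊗ [3, 3, -2], so rank(T) ≤ 2.
These bounds meet, so rank(T) = 2.
Check entry T[0,0,1] = 6: (1)·(1)·(0) + (1)·(2)·(3) = 6.

rank(T) = 2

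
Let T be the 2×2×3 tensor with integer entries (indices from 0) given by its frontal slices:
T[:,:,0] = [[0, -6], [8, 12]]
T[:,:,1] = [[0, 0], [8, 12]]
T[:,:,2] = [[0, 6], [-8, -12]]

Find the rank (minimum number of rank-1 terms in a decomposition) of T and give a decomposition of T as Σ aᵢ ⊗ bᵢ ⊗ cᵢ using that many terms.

Lower bound: in the mode-1 unfolding of T (rows indexed by i, columns by (j,k)) the 2×2 minor on rows i ∈ {0, 1}, columns (j,k) ∈ {(0,0), (1,0)} is det [[0, -6], [8, 12]] = 48 ≠ 0, so that unfolding has rank ≥ 2 and hence rank(T) ≥ 2 (CP rank is at least every unfolding rank, though it can be larger).
Upper bound: with S_k = T[:,:,k], the two rank-1 terms a₁b₁ᵀ, a₂b₂ᵀ are the rank-1 members of the pencil x·S₀ + y·S₁.
det(x·S₀ + y·S₁) is 48·x² + 48·xy = 48·(x + y)(x), vanishing at (x:y) = (1:-1) and (0:1).
M₁ = S₀ − S₁ = [[0, -6], [0, 0]] = (-6)·[1, 0][0, 1]ᵀ and M₂ = S₁ = [[0, 0], [8, 12]] = 4·[0, 1][2, 3]ᵀ, so take a₁ = [1, 0], b₁ = [0, 1], a₂ = [0, 1], b₂ = [2, 3].
Each slice is an integer combination of E₁ = a₁b₁ᵀ and E₂ = a₂b₂ᵀ: S₀ = −6·E₁ + 4·E₂, S₁ = 4·E₂, S₂ = 6·E₁ − 4·E₂; reading off coefficients, c₁ = [-6, 0, 6] and c₂ = [4, 4, -4].
Hence T = [1, 0] ⊗ [0, 1] ⊗ [-6, 0, 6] + [0, 1] ⊗ [2, 3] ⊗ [4, 4, -4], so rank(T) ≤ 2.
These bounds meet, so rank(T) = 2.

rank(T) = 2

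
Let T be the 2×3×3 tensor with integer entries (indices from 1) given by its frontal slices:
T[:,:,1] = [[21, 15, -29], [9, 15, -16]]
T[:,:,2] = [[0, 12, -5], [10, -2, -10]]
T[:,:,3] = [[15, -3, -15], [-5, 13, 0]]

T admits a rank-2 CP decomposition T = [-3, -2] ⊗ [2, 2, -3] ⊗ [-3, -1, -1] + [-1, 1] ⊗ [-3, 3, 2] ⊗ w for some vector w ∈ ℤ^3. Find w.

w = [1, -2, 3]

Subtract the known terms from T to get the rank-1 residual R = [-1, 1] ⊗ [-3, 3, 2] ⊗ w, so R[i,j,k] = a[i]·b[j]·w[k]. Pick indices with nonzero a[1]·b[1] = (-1)·(-3) = 3. Only the fibre through (1,1,·) is needed: R[1,1,:] = T[1,1,:] − Σₗ aₗ[1]bₗ[1]cₗ = [21, 0, 15] − (-3)·(2)·[-3, -1, -1] = [3, -6, 9]. Then w[k] = R[1,1,k] / 3 for each k, giving w = [3, -6, 9] / 3 = [1, -2, 3].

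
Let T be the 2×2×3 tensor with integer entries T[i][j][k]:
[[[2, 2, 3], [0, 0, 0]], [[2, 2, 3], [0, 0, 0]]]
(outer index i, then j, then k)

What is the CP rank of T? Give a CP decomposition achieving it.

Lower bound: T ≠ 0 (e.g. T[0,0,0] = 2), so rank(T) ≥ 1.
Upper bound: the mode-1 fibre T[:,0,0] = [2, 2] gives a = [1, 1] (primitive direction); the mode-2 fibre T[0,:,0] = [2, 0] gives b = [1, 0]; then c[k] = T[0,0,k] / (a[0]·b[0]) = [2, 2, 3] / 1 = [2, 2, 3].
Expanding [1, 1] ⊗ [1, 0] ⊗ [2, 2, 3] reproduces all 12 entries of T, so T = [1, 1] ⊗ [1, 0] ⊗ [2, 2, 3] and rank(T) ≤ 1.
These bounds meet, so rank(T) = 1.

rank(T) = 1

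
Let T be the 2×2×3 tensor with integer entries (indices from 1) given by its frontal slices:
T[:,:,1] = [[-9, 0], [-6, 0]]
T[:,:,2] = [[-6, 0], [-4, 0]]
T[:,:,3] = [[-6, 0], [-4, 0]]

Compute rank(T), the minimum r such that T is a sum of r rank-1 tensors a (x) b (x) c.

1

Lower bound: T ≠ 0 (e.g. T[1,1,1] = -9), so rank(T) ≥ 1.
Upper bound: the mode-1 fibre T[:,1,1] = [-9, -6] gives a = [3, 2] (primitive direction); the mode-2 fibre T[1,:,1] = [-9, 0] gives b = [1, 0]; then c[k] = T[1,1,k] / (a[1]·b[1]) = [-9, -6, -6] / 3 = [-3, -2, -2].
Expanding [3, 2] (x) [1, 0] (x) [-3, -2, -2] reproduces all 12 entries of T, so T = [3, 2] (x) [1, 0] (x) [-3, -2, -2] and rank(T) ≤ 1.
These bounds meet, so rank(T) = 1.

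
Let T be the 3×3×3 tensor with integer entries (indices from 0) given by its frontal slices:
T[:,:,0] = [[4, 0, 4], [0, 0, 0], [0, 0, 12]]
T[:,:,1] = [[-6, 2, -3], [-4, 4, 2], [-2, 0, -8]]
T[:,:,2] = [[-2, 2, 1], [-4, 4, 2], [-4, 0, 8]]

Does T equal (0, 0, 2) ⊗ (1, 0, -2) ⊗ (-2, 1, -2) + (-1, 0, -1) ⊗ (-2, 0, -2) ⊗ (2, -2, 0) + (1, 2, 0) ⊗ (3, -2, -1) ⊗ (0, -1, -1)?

Reconstruct entry (0,0,1) from the claimed factors: Σₗ aₗ[0]bₗ[0]cₗ[1] = (0)·(1)·(1) + (-1)·(-2)·(-2) + (1)·(3)·(-1) = -7, but T[0,0,1] = -6. The claim is false.

No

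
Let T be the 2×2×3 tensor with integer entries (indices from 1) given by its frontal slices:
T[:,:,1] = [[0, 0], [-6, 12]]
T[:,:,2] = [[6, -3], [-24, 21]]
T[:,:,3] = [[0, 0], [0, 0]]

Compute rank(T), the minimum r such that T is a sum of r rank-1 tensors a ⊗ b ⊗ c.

Lower bound: the mode-2 unfolding of T (rows indexed by j, columns by (i,k) = (1,1), (1,2), (1,3), (2,1), (2,2), (2,3)) is [[0, 6, 0, -6, -24, 0], [0, -3, 0, 12, 21, 0]].
There the 2×2 minor on rows j ∈ {1, 2}, columns (i,k) ∈ {(1,2), (2,1)} is det [[6, -6], [-3, 12]] = 54 ≠ 0, so this unfolding has rank ≥ 2; CP rank is at least every unfolding rank, so rank(T) ≥ 2. (This is only a lower bound: in general the CP rank may exceed every unfolding rank, so we still need to exhibit 2 rank-1 terms summing to T.)
Upper bound — finding two terms. Write S_k = T[:,:,k] for the frontal slices: S₁ = [[0, 0], [-6, 12]], S₂ = [[6, -3], [-24, 21]], S₃ = [[0, 0], [0, 0]].
If T = a₁ ⊗ b₁ ⊗ c₁ + a₂ ⊗ b₂ ⊗ c₂ then each S_k = c₁[k]·a₁b₁ᵀ + c₂[k]·a₂b₂ᵀ. S₁ and S₂ are linearly independent, so a₁b₁ᵀ and a₂b₂ᵀ must span the same plane of matrices: they are the rank-1 matrices of the form x·S₁ + y·S₂.
det(x·S₁ + y·S₂) is 54·xy + 54·y² = 54·(y)(x + y), vanishing at (x:y) = (1:0) and (1:-1).
M₁ = S₁ = [[0, 0], [-6, 12]] = (-6)·[0, 1][1, -2]ᵀ and M₂ = S₁ − S₂ = [[-6, 3], [18, -9]] = (-3)·[1, -3][2, -1]ᵀ, so take a₁ = [0, 1], b₁ = [1, -2], a₂ = [1, -3], b₂ = [2, -1].
Each slice is an integer combination of E₁ = a₁b₁ᵀ and E₂ = a₂b₂ᵀ: S₁ = −6·E₁, S₂ = −6·E₁ + 3·E₂, S₃ = 0; reading off coefficients, c₁ = [-6, -6, 0] and c₂ = [0, 3, 0].
Hence T = [0, 1] ⊗ [1, -2] ⊗ [-6, -6, 0] + [1, -3] ⊗ [2, -1] ⊗ [0, 3, 0], so rank(T) ≤ 2.
These bounds meet, so rank(T) = 2.

2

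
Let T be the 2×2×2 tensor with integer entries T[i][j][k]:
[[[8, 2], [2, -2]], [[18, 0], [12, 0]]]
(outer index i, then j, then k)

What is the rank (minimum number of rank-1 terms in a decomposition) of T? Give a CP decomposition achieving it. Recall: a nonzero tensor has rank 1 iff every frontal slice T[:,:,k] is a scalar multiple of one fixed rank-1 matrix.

Lower bound: the mode-3 unfolding of T (rows indexed by k, columns by (i,j) = (0,0), (0,1), (1,0), (1,1)) is [[8, 2, 18, 12], [2, -2, 0, 0]].
There the 2×2 minor on rows k ∈ {0, 1}, columns (i,j) ∈ {(0,0), (0,1)} is det [[8, 2], [2, -2]] = -20 ≠ 0, so this unfolding has rank ≥ 2; CP rank is at least every unfolding rank, so rank(T) ≥ 2. (This is only a lower bound: in general the CP rank may exceed every unfolding rank, so we still need to exhibit 2 rank-1 terms summing to T.)
Upper bound — finding two terms. Write S_k = T[:,:,k] for the frontal slices: S₀ = [[8, 2], [18, 12]], S₁ = [[2, -2], [0, 0]].
If T = a₁ (x) b₁ (x) c₁ + a₂ (x) b₂ (x) c₂ then each S_k = c₁[k]·a₁b₁ᵀ + c₂[k]·a₂b₂ᵀ. S₀ and S₁ are linearly independent, so a₁b₁ᵀ and a₂b₂ᵀ must span the same plane of matrices: they are the rank-1 matrices of the form x·S₀ + y·S₁.
det(x·S₀ + y·S₁) is 60·x² + 60·xy = 60·(x + y)(x), vanishing at (x:y) = (1:-1) and (0:1).
M₁ = S₀ − S₁ = [[6, 4], [18, 12]] = 2·(1, 3)(3, 2)ᵀ and M₂ = S₁ = [[2, -2], [0, 0]] = 2·(1, 0)(1, -1)ᵀ, so take a₁ = (1, 3), b₁ = (3, 2), a₂ = (1, 0), b₂ = (1, -1).
Each slice is an integer combination of E₁ = a₁b₁ᵀ and E₂ = a₂b₂ᵀ: S₀ = 2·E₁ + 2·E₂, S₁ = 2·E₂; reading off coefficients, c₁ = (2, 0) and c₂ = (2, 2).
Hence T = (1, 3) (x) (3, 2) (x) (2, 0) + (1, 0) (x) (1, -1) (x) (2, 2), so rank(T) ≤ 2.
These bounds meet, so rank(T) = 2.

rank(T) = 2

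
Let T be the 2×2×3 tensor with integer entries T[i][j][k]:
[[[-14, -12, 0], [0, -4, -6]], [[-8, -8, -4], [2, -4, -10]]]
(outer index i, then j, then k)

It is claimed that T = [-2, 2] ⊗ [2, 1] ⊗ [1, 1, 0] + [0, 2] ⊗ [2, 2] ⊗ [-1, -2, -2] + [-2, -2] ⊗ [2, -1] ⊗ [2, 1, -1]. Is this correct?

Reconstruct entry (0,0,0) from the claimed factors: Σₗ aₗ[0]bₗ[0]cₗ[0] = (-2)·(2)·(1) + (0)·(2)·(-1) + (-2)·(2)·(2) = -12, but T[0,0,0] = -14. The claim is false.

No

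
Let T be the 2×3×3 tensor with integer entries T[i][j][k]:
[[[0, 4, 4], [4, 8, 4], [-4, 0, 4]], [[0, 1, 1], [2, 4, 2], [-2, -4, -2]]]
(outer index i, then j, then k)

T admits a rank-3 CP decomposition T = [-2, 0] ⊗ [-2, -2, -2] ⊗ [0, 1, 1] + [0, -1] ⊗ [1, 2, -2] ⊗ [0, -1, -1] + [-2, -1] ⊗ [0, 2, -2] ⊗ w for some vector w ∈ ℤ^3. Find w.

Subtract the known terms from T to get the rank-1 residual R = [-2, -1] ⊗ [0, 2, -2] ⊗ w, so R[i,j,k] = a[i]·b[j]·w[k]. Pick indices with nonzero a[0]·b[1] = (-2)·(2) = -4. Only the fibre through (0,1,·) is needed: R[0,1,:] = T[0,1,:] − Σₗ aₗ[0]bₗ[1]cₗ = [4, 8, 4] − (-2)·(-2)·[0, 1, 1] − (0)·(2)·[0, -1, -1] = [4, 4, 0]. Then w[k] = R[0,1,k] / -4 for each k, giving w = [4, 4, 0] / -4 = [-1, -1, 0].

w = [-1, -1, 0]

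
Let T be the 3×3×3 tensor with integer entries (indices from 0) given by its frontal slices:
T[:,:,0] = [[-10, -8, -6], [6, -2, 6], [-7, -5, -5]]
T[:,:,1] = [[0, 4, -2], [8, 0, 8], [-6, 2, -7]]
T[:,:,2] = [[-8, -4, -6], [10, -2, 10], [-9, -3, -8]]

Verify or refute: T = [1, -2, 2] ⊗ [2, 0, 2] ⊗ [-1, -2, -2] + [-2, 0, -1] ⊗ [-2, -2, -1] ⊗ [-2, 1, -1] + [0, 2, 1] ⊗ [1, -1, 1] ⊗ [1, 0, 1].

Yes

Reconstruct entrywise from the claimed factors. For example, T[2,2,1] = -7 and Σₗ aₗ[2]bₗ[2]cₗ[1] = (2)·(2)·(-2) + (-1)·(-1)·(1) + (1)·(1)·(0) = -7; checking all 27 entries, every one matches. The claim holds.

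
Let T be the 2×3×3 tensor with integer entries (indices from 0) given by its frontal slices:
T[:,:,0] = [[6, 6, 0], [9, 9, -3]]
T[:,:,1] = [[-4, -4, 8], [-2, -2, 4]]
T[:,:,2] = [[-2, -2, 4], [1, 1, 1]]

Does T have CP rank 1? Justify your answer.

No

The mode-3 unfolding of T (rows indexed by k, columns by (i,j) = (0,0), (0,1), (0,2), (1,0), (1,1), (1,2)) is [[6, 6, 0, 9, 9, -3], [-4, -4, 8, -2, -2, 4], [-2, -2, 4, 1, 1, 1]].
There the 3×3 minor on rows k ∈ {0, 1, 2}, columns (i,j) ∈ {(0,0), (0,2), (1,0)} is det [[6, 0, 9], [-4, 8, -2], [-2, 4, 1]] = 96 ≠ 0, so this unfolding has rank ≥ 3; CP rank is at least every unfolding rank, so rank(T) ≥ 3.
In particular rank(T) ≥ 3 > 1, so T is not rank-1.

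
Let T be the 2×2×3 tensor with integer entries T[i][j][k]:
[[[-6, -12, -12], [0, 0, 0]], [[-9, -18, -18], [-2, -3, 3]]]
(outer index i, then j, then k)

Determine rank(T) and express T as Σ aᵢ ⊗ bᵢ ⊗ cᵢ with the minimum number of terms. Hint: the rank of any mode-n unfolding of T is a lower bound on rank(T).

Lower bound: the mode-3 unfolding of T (rows indexed by k, columns by (i,j) = (0,0), (0,1), (1,0), (1,1)) is [[-6, 0, -9, -2], [-12, 0, -18, -3], [-12, 0, -18, 3]].
There the 2×2 minor on rows k ∈ {0, 1}, columns (i,j) ∈ {(0,0), (1,1)} is det [[-6, -2], [-12, -3]] = -6 ≠ 0, so this unfolding has rank ≥ 2; CP rank is at least every unfolding rank, so rank(T) ≥ 2. (Flattening ranks never certify an upper bound on CP rank; for that we must actually write T with 2 rank-1 terms.)
Upper bound — finding two terms. Write S_k = T[:,:,k] for the frontal slices: S₀ = [[-6, 0], [-9, -2]], S₁ = [[-12, 0], [-18, -3]], S₂ = [[-12, 0], [-18, 3]].
If T = a₁ ⊗ b₁ ⊗ c₁ + a₂ ⊗ b₂ ⊗ c₂ then each S_k = c₁[k]·a₁b₁ᵀ + c₂[k]·a₂b₂ᵀ. S₀ and S₁ are linearly independent, so a₁b₁ᵀ and a₂b₂ᵀ must span the same plane of matrices: they are the rank-1 matrices of the form x·S₀ + y·S₁.
det(x·S₀ + y·S₁) is 12·x² + 42·xy + 36·y² = 6·(2·x + 3·y)(x + 2·y), vanishing at (x:y) = (3:-2) and (2:-1).
M₁ = 3·S₀ − 2·S₁ = [[6, 0], [9, 0]] = 3·[2, 3][1, 0]ᵀ and M₂ = 2·S₀ − S₁ = [[0, 0], [0, -1]] = −[0, 1][0, 1]ᵀ, so take a₁ = [2, 3], b₁ = [1, 0], a₂ = [0, 1], b₂ = [0, 1].
Each slice is an integer combination of E₁ = a₁b₁ᵀ and E₂ = a₂b₂ᵀ: S₀ = −3·E₁ − 2·E₂, S₁ = −6·E₁ − 3·E₂, S₂ = −6·E₁ + 3·E₂; reading off coefficients, c₁ = [-3, -6, -6] and c₂ = [-2, -3, 3].
Hence T = [2, 3] ⊗ [1, 0] ⊗ [-3, -6, -6] + [0, 1] ⊗ [0, 1] ⊗ [-2, -3, 3], so rank(T) ≤ 2.
These bounds meet, so rank(T) = 2.
Check entry T[1,0,2] = -18: (3)·(1)·(-6) + (1)·(0)·(3) = -18.

rank(T) = 2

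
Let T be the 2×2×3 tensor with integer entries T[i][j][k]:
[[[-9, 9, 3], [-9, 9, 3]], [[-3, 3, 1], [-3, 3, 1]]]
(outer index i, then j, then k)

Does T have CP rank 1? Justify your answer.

Yes

The mode-1 fibre T[:,0,0] = [-9, -3] gives a = [3, 1] (primitive direction); the mode-2 fibre T[0,:,0] = [-9, -9] gives b = [1, 1]; then c[k] = T[0,0,k] / (a[0]·b[0]) = [-9, 9, 3] / 3 = [-3, 3, 1].
Expanding [3, 1] ⊗ [1, 1] ⊗ [-3, 3, 1] reproduces all 12 entries of T, so T = [3, 1] ⊗ [1, 1] ⊗ [-3, 3, 1] and rank(T) ≤ 1.
Equivalently every frontal slice T[:,:,k] is c[k] times the rank-1 matrix [3, 1] ⊗ [1, 1]. So T has rank 1 (it is nonzero).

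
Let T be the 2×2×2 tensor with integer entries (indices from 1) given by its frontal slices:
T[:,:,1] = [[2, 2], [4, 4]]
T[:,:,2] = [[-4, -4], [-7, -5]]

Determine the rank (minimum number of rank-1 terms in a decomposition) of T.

2

Lower bound: the mode-1 unfolding of T (rows indexed by i, columns by (j,k) = (1,1), (1,2), (2,1), (2,2)) is [[2, -4, 2, -4], [4, -7, 4, -5]].
There the 2×2 minor on rows i ∈ {1, 2}, columns (j,k) ∈ {(1,1), (1,2)} is det [[2, -4], [4, -7]] = 2 ≠ 0, so this unfolding has rank ≥ 2; CP rank is at least every unfolding rank, so rank(T) ≥ 2. (This is only a lower bound: in general the CP rank may exceed every unfolding rank, so we still need to exhibit 2 rank-1 terms summing to T.)
Upper bound — finding two terms. Write S_k = T[:,:,k] for the frontal slices: S₁ = [[2, 2], [4, 4]], S₂ = [[-4, -4], [-7, -5]].
If T = a₁ ⊗ b₁ ⊗ c₁ + a₂ ⊗ b₂ ⊗ c₂ then each S_k = c₁[k]·a₁b₁ᵀ + c₂[k]·a₂b₂ᵀ. S₁ and S₂ are linearly independent, so a₁b₁ᵀ and a₂b₂ᵀ must span the same plane of matrices: they are the rank-1 matrices of the form x·S₁ + y·S₂.
det(x·S₁ + y·S₂) is 4·xy − 8·y² = 4·(x − 2·y)(y), vanishing at (x:y) = (2:1) and (1:0).
M₁ = 2·S₁ + S₂ = [[0, 0], [1, 3]] = (0, 1)(1, 3)ᵀ and M₂ = S₁ = [[2, 2], [4, 4]] = 2·(1, 2)(1, 1)ᵀ, so take a₁ = (0, 1), b₁ = (1, 3), a₂ = (1, 2), b₂ = (1, 1).
Each slice is an integer combination of E₁ = a₁b₁ᵀ and E₂ = a₂b₂ᵀ: S₁ = 2·E₂, S₂ = E₁ − 4·E₂; reading off coefficients, c₁ = (0, 1) and c₂ = (2, -4).
Hence T = (0, 1) ⊗ (1, 3) ⊗ (0, 1) + (1, 2) ⊗ (1, 1) ⊗ (2, -4), so rank(T) ≤ 2.
These bounds meet, so rank(T) = 2.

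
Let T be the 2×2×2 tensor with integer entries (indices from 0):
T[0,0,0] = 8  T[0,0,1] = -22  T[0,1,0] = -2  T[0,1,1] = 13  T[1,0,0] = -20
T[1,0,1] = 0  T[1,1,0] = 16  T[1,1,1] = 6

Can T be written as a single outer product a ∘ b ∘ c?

No

The mode-2 unfolding of T (rows indexed by j, columns by (i,k) = (0,0), (0,1), (1,0), (1,1)) is [[8, -22, -20, 0], [-2, 13, 16, 6]].
There the 2×2 minor on rows j ∈ {0, 1}, columns (i,k) ∈ {(0,0), (0,1)} is det [[8, -22], [-2, 13]] = 60 ≠ 0, so this unfolding has rank ≥ 2; CP rank is at least every unfolding rank, so rank(T) ≥ 2.
In particular rank(T) ≥ 2 > 1, so T is not rank-1.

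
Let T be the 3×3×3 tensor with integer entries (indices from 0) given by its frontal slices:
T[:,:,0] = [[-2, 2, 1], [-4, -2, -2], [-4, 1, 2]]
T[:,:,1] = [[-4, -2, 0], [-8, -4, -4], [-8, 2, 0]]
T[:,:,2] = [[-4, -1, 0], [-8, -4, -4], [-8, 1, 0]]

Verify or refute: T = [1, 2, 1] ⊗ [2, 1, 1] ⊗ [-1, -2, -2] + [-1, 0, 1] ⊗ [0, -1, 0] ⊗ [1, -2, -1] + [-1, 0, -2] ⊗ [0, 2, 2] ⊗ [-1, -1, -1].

Reconstruct entry (2,0,0) from the claimed factors: Σₗ aₗ[2]bₗ[0]cₗ[0] = (1)·(2)·(-1) + (1)·(0)·(1) + (-2)·(0)·(-1) = -2, but T[2,0,0] = -4. The claim is false.

No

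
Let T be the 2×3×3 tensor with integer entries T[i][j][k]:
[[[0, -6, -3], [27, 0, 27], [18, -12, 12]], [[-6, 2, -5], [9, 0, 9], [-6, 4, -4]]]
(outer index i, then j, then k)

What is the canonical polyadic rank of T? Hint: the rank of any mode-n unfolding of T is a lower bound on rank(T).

2

Lower bound: in the mode-3 unfolding of T (rows indexed by k, columns by (i,j)) the 2×2 minor on rows k ∈ {0, 1}, columns (i,j) ∈ {(0,0), (0,1)} is det [[0, 27], [-6, 0]] = 162 ≠ 0, so that unfolding has rank ≥ 2 and hence rank(T) ≥ 2 (CP rank is at least every unfolding rank, though it can be larger).
Upper bound: with S_k = T[:,:,k], the two rank-1 terms a₁b₁ᵀ, a₂b₂ᵀ are the rank-1 members of the pencil x·S₀ + y·S₁.
The 2×2 minor of x·S₀ + y·S₁ on rows {0,1}, columns {0,1} is 162·x² − 108·xy = 54·(3·x − 2·y)(x), vanishing at (x:y) = (2:3) and (0:1).
M₁ = 2·S₀ + 3·S₁ = [[-18, 54, 0], [-6, 18, 0]] = (-6)·[3, 1][1, -3, 0]ᵀ and M₂ = S₁ = [[-6, 0, -12], [2, 0, 4]] = (-2)·[3, -1][1, 0, 2]ᵀ, so take a₁ = [3, 1], b₁ = [1, -3, 0], a₂ = [3, -1], b₂ = [1, 0, 2].
Each slice is an integer combination of E₁ = a₁b₁ᵀ and E₂ = a₂b₂ᵀ: S₀ = −3·E₁ + 3·E₂, S₁ = −2·E₂, S₂ = −3·E₁ + 2·E₂; reading off coefficients, c₁ = [-3, 0, -3] and c₂ = [3, -2, 2].
Hence T = [3, 1] (x) [1, -3, 0] (x) [-3, 0, -3] + [3, -1] (x) [1, 0, 2] (x) [3, -2, 2], so rank(T) ≤ 2.
These bounds meet, so rank(T) = 2.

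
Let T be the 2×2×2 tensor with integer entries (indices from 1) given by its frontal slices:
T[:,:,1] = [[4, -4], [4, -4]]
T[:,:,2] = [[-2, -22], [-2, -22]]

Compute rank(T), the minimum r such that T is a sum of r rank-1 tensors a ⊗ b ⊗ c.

Lower bound: the mode-3 unfolding of T (rows indexed by k, columns by (i,j) = (1,1), (1,2), (2,1), (2,2)) is [[4, -4, 4, -4], [-2, -22, -2, -22]].
There the 2×2 minor on rows k ∈ {1, 2}, columns (i,j) ∈ {(1,1), (1,2)} is det [[4, -4], [-2, -22]] = -96 ≠ 0, so this unfolding has rank ≥ 2; CP rank is at least every unfolding rank, so rank(T) ≥ 2. (This is only a lower bound: in general the CP rank may exceed every unfolding rank, so we still need to exhibit 2 rank-1 terms summing to T.)
Upper bound — finding two terms. Every mode-1 slice of T is a multiple of one matrix: T[i,:,:] = a[i]·M with a = [1, 1] and M = [[4, -2], [-4, -22]] (rows indexed by j, columns by k). So it suffices to write M as a sum of two rank-1 matrices.
Splitting M by its rows (j = 1, 2), M = [1, 0][4, -2]ᵀ + [0, 1][-4, -22]ᵀ.
Hence T = [1, 1] ⊗ [1, 0] ⊗ [4, -2] + [1, 1] ⊗ [0, 1] ⊗ [-4, -22], so rank(T) ≤ 2.
These bounds meet, so rank(T) = 2.

2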